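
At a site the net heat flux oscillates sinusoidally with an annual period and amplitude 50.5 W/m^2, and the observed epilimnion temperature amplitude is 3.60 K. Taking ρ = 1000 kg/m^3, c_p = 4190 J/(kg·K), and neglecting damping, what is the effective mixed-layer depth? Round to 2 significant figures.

ω = 2π / 3.15×10^7 s = 1.99×10^-7 s⁻¹.
Required C = F₀ / (A ω) = 50.5 / (3.60 × 1.99×10^-7) = 7.04×10^7 J/(m²·K).
D = C / (ρ c_p) = 7.04×10^7 / (1000 × 4190) = 16.8 m.

17 m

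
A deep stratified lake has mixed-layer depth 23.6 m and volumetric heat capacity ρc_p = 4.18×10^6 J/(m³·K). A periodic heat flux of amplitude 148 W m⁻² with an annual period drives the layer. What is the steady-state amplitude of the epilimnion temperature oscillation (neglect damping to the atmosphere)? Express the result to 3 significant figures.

7.53 K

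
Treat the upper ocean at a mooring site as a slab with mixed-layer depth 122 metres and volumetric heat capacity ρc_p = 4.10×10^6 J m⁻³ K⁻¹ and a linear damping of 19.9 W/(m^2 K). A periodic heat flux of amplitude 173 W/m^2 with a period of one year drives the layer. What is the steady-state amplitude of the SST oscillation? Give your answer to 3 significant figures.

Areal heat capacity C = ρc_p × D = 4.10×10^6 × 122 = 5.00×10^8 J/(m²·K).
Angular frequency ω = 2π / T = 2π / 3.15×10^7 s = 1.99×10^-7 s⁻¹.
√((Cω)² + λ²) = √((99.7)² + 19.9²) = 102 W/(m²·K).
Amplitude A = F₀ / √((Cω)²+λ²) = 173 / 102 = 1.70 K.

1.70 K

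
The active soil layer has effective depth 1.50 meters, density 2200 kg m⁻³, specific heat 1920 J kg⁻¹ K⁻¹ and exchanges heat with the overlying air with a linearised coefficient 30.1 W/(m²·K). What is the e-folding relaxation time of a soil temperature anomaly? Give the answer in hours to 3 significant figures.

58.5 hours

Areal heat capacity C = ρ c_p D = 2200 × 1920 × 1.50 = 6.34×10^6 J/(m²·K).
Relaxation time τ = C / λ = 6.34×10^6 / 30.1 = 2.10×10^5 s.
In hours: 2.10×10^5 s / (3600 s/hour) = 58.5 hours.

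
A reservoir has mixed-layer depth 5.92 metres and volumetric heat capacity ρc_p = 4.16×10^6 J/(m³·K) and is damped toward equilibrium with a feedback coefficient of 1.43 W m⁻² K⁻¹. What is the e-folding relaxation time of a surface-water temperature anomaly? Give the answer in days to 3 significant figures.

Areal heat capacity C = ρc_p × D = 4.16×10^6 × 5.92 = 2.46×10^7 J m⁻² K⁻¹.
Relaxation time τ = C / λ = 2.46×10^7 / 1.43 = 1.72×10^7 s.
In days: 1.72×10^7 s / (86400 s/day) = 199 days.

199 days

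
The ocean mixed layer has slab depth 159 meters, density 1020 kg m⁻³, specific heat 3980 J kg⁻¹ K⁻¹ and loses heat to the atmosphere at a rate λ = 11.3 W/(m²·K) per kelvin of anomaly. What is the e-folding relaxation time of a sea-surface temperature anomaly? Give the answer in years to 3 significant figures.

Areal heat capacity C = ρ c_p D = 1020 × 3980 × 159 = 6.45×10^8 J/(m^2 K).
Relaxation time τ = C / λ = 6.45×10^8 / 11.3 = 5.71×10^7 s.
In years: 5.71×10^7 s / (3.156×10^7 s/year) = 1.81 years.

1.81 years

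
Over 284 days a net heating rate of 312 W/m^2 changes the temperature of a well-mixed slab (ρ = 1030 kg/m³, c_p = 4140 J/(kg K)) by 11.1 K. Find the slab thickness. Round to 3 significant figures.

162 m

Heat input Q = F Δt = 312 × 2.45×10^7 s = 7.66×10^9 J/m².
Required areal heat capacity C = Q / ΔT = 6.90×10^8 J/(m²·K).
Depth D = C / (ρ c_p) = 6.90×10^8 / (1030 × 4140) = 162 m.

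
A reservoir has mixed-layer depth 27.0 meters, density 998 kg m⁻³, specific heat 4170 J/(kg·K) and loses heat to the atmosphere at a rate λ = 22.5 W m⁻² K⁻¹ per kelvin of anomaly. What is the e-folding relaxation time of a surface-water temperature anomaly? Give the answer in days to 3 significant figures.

Areal heat capacity C = ρ c_p D = 998 × 4170 × 27.0 = 1.12×10^8 J/(m^2 K).
Relaxation time τ = C / λ = 1.12×10^8 / 22.5 = 4.99×10^6 s.
In days: 4.99×10^6 s / (86400 s/day) = 57.8 days.

57.8 days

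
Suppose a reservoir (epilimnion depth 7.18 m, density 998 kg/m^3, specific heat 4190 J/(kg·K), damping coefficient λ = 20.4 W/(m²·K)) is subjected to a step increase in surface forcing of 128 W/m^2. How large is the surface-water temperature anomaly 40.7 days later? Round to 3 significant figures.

Areal heat capacity C = ρ c_p D = 998 × 4190 × 7.18 = 3.00×10^7 J/(m²·K).
τ = C / λ = 3.00×10^7 / 20.4 = 1.47×10^6 s.
Equilibrium anomaly ΔT_eq = F / λ = 128 / 20.4 = 6.27 K.
t = 40.7 days = 3.52×10^6 s, so t/τ = 2.39.
ΔT(t) = ΔT_eq (1 − e^(−t/τ)) = 6.27 × (1 − e^−2.39) = 5.70 K.

5.70 K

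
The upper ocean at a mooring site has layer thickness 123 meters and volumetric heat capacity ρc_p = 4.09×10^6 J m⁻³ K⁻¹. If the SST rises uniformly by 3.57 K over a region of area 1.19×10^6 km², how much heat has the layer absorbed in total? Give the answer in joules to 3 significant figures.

2.14×10^21 J

Areal heat capacity C = ρc_p × D = 4.09×10^6 × 123 = 5.03×10^8 J/(m^2 K).
Heat per unit area: q = C ΔT = 5.03×10^8 × 3.57 = 1.80×10^9 J/m².
Total heat: Q = q × A = 1.80×10^9 × (1.19×10^6 × 10⁶ m²) = 2.14×10^21 J.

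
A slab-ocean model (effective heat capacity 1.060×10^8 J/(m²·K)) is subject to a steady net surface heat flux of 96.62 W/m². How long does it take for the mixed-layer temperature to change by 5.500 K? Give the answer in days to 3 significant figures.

69.8 days

Areal heat capacity C = 1.060×10^8 J/(m²·K) (given).
Time required: Δt = C ΔT / F = 1.06×10^8 × 5.500 / 96.62 = 6.03×10^6 s.
In days: 6.03×10^6 s / (86400 s/day) = 69.8 days.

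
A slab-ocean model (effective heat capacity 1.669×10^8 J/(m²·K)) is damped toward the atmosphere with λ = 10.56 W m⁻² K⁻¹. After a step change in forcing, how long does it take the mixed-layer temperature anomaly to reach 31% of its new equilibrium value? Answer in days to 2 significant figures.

68 days

Areal heat capacity C = 1.669×10^8 J/(m²·K) (given).
τ = C / λ = 1.67×10^8 / 10.56 = 1.58×10^7 s.
Fraction reached: 1 − e^(−t/τ) = 0.31 ⇒ t = −τ ln(1 − 0.31) = τ × 0.371.
t = 5.86×10^6 s = 67.9 days.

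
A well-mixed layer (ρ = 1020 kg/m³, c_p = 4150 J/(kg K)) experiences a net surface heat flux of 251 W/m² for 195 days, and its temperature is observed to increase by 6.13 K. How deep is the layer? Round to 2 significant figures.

160 m

Heat input Q = F Δt = 251 × 1.68×10^7 s = 4.23×10^9 J/m².
Required areal heat capacity C = Q / ΔT = 6.90×10^8 J/(m²·K).
Depth D = C / (ρ c_p) = 6.90×10^8 / (1020 × 4150) = 163 m.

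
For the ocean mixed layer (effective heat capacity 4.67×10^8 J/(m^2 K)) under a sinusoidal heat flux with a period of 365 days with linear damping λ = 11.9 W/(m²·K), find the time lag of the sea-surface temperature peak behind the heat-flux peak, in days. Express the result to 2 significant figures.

Areal heat capacity C = 4.67×10^8 J/(m^2 K) (given).
ω = 2π / 3.15×10^7 s = 1.99×10^-7 s⁻¹.
Phase lag φ = arctan(Cω/λ) = arctan(93.0/11.9) = 1.44 rad.
Time lag = φ / ω = 1.44 / 1.99×10^-7 = 7.25×10^6 s = 83.9 days.

84 days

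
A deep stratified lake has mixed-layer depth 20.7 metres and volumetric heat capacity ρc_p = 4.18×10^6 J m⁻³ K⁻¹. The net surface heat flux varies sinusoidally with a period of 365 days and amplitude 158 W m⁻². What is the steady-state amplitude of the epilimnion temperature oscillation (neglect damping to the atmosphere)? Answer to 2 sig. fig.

Areal heat capacity C = ρc_p × D = 4.18×10^6 × 20.7 = 8.65×10^7 J/(m^2 K).
Angular frequency ω = 2π / T = 2π / 3.15×10^7 s = 1.99×10^-7 s⁻¹.
Cω = 8.65×10^7 × 1.99×10^-7 = 17.2 W/(m²·K).
Amplitude A = F₀ / (Cω) = 158 / 17.2 = 9.17 K.

9.2 K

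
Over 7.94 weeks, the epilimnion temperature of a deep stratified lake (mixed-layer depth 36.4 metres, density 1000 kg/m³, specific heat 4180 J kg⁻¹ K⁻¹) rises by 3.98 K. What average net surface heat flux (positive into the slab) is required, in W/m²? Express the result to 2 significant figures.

130

Areal heat capacity C = ρ c_p D = 1000 × 4180 × 36.4 = 1.52×10^8 J/(m²·K).
Required heat per unit area: Q = C ΔT = 1.52×10^8 × 3.98 = 6.06×10^8 J/m².
Flux F = Q / Δt = 6.06×10^8 / 4.80×10^6 s = 126 W/m².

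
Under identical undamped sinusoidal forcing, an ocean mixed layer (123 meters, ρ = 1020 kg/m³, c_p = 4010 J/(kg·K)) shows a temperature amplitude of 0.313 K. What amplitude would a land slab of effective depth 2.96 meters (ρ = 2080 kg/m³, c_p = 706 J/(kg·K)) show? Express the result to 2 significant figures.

36 K

C_ocean = 5.03×10^8 J/(m²·K); C_land = 4.35×10^6 J/(m²·K).
A ∝ 1/C ⇒ A_land = A_ocean × C_ocean/C_land = 0.313 × 116 = 36.2 K.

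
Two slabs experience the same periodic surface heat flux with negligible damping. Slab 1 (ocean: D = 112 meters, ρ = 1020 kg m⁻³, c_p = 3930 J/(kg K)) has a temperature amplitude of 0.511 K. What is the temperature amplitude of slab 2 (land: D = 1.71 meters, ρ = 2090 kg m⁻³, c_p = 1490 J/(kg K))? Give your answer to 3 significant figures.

C_ocean = 4.49×10^8 J/(m²·K); C_land = 5.33×10^6 J/(m²·K).
A ∝ 1/C ⇒ A_land = A_ocean × C_ocean/C_land = 0.511 × 84.3 = 43.1 K.

43.1 K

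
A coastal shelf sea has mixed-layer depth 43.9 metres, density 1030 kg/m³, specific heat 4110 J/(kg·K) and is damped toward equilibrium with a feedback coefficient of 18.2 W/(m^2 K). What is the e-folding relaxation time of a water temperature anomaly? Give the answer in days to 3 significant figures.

Areal heat capacity C = ρ c_p D = 1030 × 4110 × 43.9 = 1.86×10^8 J/(m²·K).
Relaxation time τ = C / λ = 1.86×10^8 / 18.2 = 1.02×10^7 s.
In days: 1.02×10^7 s / (86400 s/day) = 118 days.

118 days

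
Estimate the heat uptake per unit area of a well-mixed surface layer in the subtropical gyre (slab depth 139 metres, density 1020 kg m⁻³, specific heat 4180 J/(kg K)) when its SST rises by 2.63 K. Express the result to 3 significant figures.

Areal heat capacity C = ρ c_p D = 1020 × 4180 × 139 = 5.93×10^8 J/(m^2 K).
ΔQ = C ΔT = 5.93×10^8 × 2.63 = 1.56×10^9 J/m².

1.56×10^9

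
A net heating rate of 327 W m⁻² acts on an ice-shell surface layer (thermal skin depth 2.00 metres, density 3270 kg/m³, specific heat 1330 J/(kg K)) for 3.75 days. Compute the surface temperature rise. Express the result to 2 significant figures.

Areal heat capacity C = ρ c_p D = 3270 × 1330 × 2.00 = 8.70×10^6 J/(m²·K).
Net heat input Q = F Δt = 327 × (3.75 days × 86400 s/day) = 1.06×10^8 J/m².
ΔT = Q / C = 1.06×10^8 / 8.70×10^6 = 12.2 K.

12 K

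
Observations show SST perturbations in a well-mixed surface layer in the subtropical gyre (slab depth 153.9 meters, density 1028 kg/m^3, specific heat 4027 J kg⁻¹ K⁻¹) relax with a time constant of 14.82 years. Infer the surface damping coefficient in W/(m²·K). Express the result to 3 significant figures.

Areal heat capacity C = ρ c_p D = 1028 × 4027 × 153.9 = 6.37×10^8 J/(m^2 K).
τ = 14.82 years = 4.68×10^8 s.
λ = C / τ = 6.37×10^8 / 4.68×10^8 = 1.36 W/(m²·K).

1.36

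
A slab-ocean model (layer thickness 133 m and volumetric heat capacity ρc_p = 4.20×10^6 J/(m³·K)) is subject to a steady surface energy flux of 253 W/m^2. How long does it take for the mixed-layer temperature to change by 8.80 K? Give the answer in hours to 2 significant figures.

5400 hours

Areal heat capacity C = ρc_p × D = 4.20×10^6 × 133 = 5.59×10^8 J m⁻² K⁻¹.
Time required: Δt = C ΔT / F = 5.59×10^8 × 8.80 / 253 = 1.94×10^7 s.
In hours: 1.94×10^7 s / (3600 s/hour) = 5400 hours.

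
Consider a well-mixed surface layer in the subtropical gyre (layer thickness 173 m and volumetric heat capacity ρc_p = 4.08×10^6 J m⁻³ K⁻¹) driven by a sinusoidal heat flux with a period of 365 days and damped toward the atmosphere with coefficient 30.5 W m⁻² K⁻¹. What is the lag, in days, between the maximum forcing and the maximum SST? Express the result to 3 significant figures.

Areal heat capacity C = ρc_p × D = 4.08×10^6 × 173 = 7.06×10^8 J m⁻² K⁻¹.
ω = 2π / 3.15×10^7 s = 1.99×10^-7 s⁻¹.
Phase lag φ = arctan(Cω/λ) = arctan(141/30.5) = 1.36 rad.
Time lag = φ / ω = 1.36 / 1.99×10^-7 = 6.81×10^6 s = 78.8 days.

78.8 days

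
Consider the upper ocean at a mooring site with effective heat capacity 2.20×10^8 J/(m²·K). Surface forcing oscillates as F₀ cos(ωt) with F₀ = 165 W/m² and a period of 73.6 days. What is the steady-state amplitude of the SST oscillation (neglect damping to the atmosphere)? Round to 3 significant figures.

0.759 K

Areal heat capacity C = 2.20×10^8 J/(m²·K) (given).
Angular frequency ω = 2π / T = 2π / 6.36×10^6 s = 9.88×10^-7 s⁻¹.
Cω = 2.20×10^8 × 9.88×10^-7 = 217 W/(m²·K).
Amplitude A = F₀ / (Cω) = 165 / 217 = 0.759 K.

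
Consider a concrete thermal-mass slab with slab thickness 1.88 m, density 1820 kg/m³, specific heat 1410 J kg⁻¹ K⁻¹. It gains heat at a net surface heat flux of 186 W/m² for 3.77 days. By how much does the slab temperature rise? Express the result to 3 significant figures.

12.6 K

Areal heat capacity C = ρ c_p D = 1820 × 1410 × 1.88 = 4.82×10^6 J m⁻² K⁻¹.
Net heat input Q = F Δt = 186 × (3.77 days × 86400 s/day) = 6.06×10^7 J/m².
ΔT = Q / C = 6.06×10^7 / 4.82×10^6 = 12.6 K.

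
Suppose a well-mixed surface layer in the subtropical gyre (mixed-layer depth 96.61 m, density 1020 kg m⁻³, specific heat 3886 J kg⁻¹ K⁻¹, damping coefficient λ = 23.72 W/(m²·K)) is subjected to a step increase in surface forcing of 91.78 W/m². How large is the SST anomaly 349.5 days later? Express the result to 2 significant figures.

Areal heat capacity C = ρ c_p D = 1020 × 3886 × 96.61 = 3.83×10^8 J/(m^2 K).
τ = C / λ = 3.83×10^8 / 23.72 = 1.61×10^7 s.
Equilibrium anomaly ΔT_eq = F / λ = 91.78 / 23.72 = 3.87 K.
t = 349.5 days = 3.02×10^7 s, so t/τ = 1.87.
ΔT(t) = ΔT_eq (1 − e^(−t/τ)) = 3.87 × (1 − e^−1.87) = 3.27 K.

3.3 K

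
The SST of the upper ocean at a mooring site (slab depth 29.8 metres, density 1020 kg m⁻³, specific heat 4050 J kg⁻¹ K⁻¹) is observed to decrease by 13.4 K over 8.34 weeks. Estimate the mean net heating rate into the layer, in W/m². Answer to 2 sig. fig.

-330

Areal heat capacity C = ρ c_p D = 1020 × 4050 × 29.8 = 1.23×10^8 J/(m^2 K).
Required heat per unit area: Q = C ΔT = 1.23×10^8 × -13.4 = -1.65×10^9 J/m².
Flux F = Q / Δt = -1.65×10^9 / 5.04×10^6 s = -327 W/m².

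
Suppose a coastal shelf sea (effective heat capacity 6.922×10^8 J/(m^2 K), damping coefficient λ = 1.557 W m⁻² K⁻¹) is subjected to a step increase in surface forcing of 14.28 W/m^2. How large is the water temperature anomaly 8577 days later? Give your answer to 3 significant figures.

7.44 K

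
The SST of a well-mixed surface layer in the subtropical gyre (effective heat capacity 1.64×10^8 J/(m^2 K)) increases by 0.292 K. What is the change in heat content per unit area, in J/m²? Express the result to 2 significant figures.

4.8×10^7

Areal heat capacity C = 1.64×10^8 J/(m^2 K) (given).
ΔQ = C ΔT = 1.64×10^8 × 0.292 = 4.79×10^7 J/m².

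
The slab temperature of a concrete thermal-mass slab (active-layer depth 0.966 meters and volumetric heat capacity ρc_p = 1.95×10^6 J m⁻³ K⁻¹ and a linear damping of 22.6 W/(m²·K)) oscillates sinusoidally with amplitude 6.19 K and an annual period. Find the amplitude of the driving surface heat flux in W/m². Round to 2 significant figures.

Areal heat capacity C = ρc_p × D = 1.95×10^6 × 0.966 = 1.88×10^6 J/(m^2 K).
ω = 2π / 3.15×10^7 s = 1.99×10^-7 s⁻¹.
√((Cω)² + λ²) = √((0.375)² + 22.6²) = 22.6 W/(m²·K).
F₀ = A × √((Cω)²+λ²) = 6.19 × 22.6 = 140 W/m².

140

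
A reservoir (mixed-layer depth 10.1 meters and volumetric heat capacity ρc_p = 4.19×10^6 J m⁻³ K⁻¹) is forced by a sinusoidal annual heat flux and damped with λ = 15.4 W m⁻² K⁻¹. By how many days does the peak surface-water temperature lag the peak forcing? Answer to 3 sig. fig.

Areal heat capacity C = ρc_p × D = 4.19×10^6 × 10.1 = 4.23×10^7 J m⁻² K⁻¹.
ω = 2π / 3.15×10^7 s = 1.99×10^-7 s⁻¹.
Phase lag φ = arctan(Cω/λ) = arctan(8.43/15.4) = 0.501 rad.
Time lag = φ / ω = 0.501 / 1.99×10^-7 = 2.51×10^6 s = 29.1 days.

29.1 days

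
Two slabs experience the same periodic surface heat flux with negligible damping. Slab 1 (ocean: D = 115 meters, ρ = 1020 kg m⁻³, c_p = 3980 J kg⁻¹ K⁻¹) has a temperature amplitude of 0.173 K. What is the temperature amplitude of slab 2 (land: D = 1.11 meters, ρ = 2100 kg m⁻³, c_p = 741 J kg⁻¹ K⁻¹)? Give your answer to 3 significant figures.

C_ocean = 4.67×10^8 J/(m²·K); C_land = 1.73×10^6 J/(m²·K).
A ∝ 1/C ⇒ A_land = A_ocean × C_ocean/C_land = 0.173 × 270 = 46.8 K.

46.8 K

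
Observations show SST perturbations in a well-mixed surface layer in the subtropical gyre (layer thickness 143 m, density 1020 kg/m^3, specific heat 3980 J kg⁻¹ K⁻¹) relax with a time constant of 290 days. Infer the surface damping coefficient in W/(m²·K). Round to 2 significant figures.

23

Areal heat capacity C = ρ c_p D = 1020 × 3980 × 143 = 5.81×10^8 J/(m^2 K).
τ = 290 days = 2.51×10^7 s.
λ = C / τ = 5.81×10^8 / 2.51×10^7 = 23.2 W/(m²·K).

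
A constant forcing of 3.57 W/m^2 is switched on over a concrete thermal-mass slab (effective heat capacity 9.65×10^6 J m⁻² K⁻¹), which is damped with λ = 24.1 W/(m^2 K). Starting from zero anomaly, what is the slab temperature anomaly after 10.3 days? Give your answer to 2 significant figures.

0.13 K

Areal heat capacity C = 9.65×10^6 J m⁻² K⁻¹ (given).
τ = C / λ = 9.65×10^6 / 24.1 = 4.00×10^5 s.
Equilibrium anomaly ΔT_eq = F / λ = 3.57 / 24.1 = 0.148 K.
t = 10.3 days = 8.90×10^5 s, so t/τ = 2.22.
ΔT(t) = ΔT_eq (1 − e^(−t/τ)) = 0.148 × (1 − e^−2.22) = 0.132 K.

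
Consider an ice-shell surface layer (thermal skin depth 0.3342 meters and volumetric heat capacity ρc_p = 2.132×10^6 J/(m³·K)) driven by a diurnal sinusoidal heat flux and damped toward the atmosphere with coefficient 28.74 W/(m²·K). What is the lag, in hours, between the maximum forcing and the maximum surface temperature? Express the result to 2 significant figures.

4.1 hours

Areal heat capacity C = ρc_p × D = 2.132×10^6 × 0.3342 = 7.13×10^5 J m⁻² K⁻¹.
ω = 2π / 86400 s = 7.27×10^-5 s⁻¹.
Phase lag φ = arctan(Cω/λ) = arctan(51.8/28.74) = 1.06 rad.
Time lag = φ / ω = 1.06 / 7.27×10^-5 = 14600 s = 4.07 hours.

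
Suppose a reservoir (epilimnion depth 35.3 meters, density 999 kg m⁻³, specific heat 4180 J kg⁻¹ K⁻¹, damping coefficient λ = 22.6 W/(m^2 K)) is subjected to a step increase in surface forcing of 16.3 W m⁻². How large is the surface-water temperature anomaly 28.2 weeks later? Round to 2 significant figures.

0.67 K

Areal heat capacity C = ρ c_p D = 999 × 4180 × 35.3 = 1.47×10^8 J m⁻² K⁻¹.
τ = C / λ = 1.47×10^8 / 22.6 = 6.52×10^6 s.
Equilibrium anomaly ΔT_eq = F / λ = 16.3 / 22.6 = 0.721 K.
t = 28.2 weeks = 1.71×10^7 s, so t/τ = 2.61.
ΔT(t) = ΔT_eq (1 − e^(−t/τ)) = 0.721 × (1 − e^−2.61) = 0.668 K.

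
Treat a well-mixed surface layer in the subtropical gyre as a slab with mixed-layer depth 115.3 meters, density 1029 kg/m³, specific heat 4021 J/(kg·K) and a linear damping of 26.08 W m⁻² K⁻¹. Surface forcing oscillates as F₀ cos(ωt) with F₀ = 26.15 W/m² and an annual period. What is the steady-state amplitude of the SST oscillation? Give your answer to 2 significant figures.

0.27 K

Areal heat capacity C = ρ c_p D = 1029 × 4021 × 115.3 = 4.77×10^8 J m⁻² K⁻¹.
Angular frequency ω = 2π / T = 2π / 3.15×10^7 s = 1.99×10^-7 s⁻¹.
√((Cω)² + λ²) = √((95.0)² + 26.08²) = 98.6 W/(m²·K).
Amplitude A = F₀ / √((Cω)²+λ²) = 26.15 / 98.6 = 0.265 K.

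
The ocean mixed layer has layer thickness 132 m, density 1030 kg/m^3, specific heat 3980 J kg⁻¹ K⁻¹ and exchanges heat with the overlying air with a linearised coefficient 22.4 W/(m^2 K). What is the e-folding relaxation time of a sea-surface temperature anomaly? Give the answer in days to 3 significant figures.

280 days

Areal heat capacity C = ρ c_p D = 1030 × 3980 × 132 = 5.41×10^8 J/(m²·K).
Relaxation time τ = C / λ = 5.41×10^8 / 22.4 = 2.42×10^7 s.
In days: 2.42×10^7 s / (86400 s/day) = 280 days.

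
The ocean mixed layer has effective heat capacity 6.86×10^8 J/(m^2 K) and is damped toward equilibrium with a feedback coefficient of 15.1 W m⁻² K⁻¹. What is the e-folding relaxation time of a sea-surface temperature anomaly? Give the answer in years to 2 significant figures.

1.4 years

Areal heat capacity C = 6.86×10^8 J/(m^2 K) (given).
Relaxation time τ = C / λ = 6.86×10^8 / 15.1 = 4.54×10^7 s.
In years: 4.54×10^7 s / (3.156×10^7 s/year) = 1.44 years.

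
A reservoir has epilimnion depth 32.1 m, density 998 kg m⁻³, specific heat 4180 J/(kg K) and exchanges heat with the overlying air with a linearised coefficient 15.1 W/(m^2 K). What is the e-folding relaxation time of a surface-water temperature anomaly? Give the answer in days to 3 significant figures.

103 days

Areal heat capacity C = ρ c_p D = 998 × 4180 × 32.1 = 1.34×10^8 J/(m^2 K).
Relaxation time τ = C / λ = 1.34×10^8 / 15.1 = 8.87×10^6 s.
In days: 8.87×10^6 s / (86400 s/day) = 103 days.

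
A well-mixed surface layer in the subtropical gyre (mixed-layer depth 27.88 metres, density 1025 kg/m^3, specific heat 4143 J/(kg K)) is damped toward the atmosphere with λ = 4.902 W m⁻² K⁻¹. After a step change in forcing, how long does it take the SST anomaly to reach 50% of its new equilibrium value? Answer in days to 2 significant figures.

190 days

Areal heat capacity C = ρ c_p D = 1025 × 4143 × 27.88 = 1.18×10^8 J m⁻² K⁻¹.
τ = C / λ = 1.18×10^8 / 4.902 = 2.42×10^7 s.
Fraction reached: 1 − e^(−t/τ) = 0.50 ⇒ t = −τ ln(1 − 0.50) = τ × 0.693.
t = 1.67×10^7 s = 194 days.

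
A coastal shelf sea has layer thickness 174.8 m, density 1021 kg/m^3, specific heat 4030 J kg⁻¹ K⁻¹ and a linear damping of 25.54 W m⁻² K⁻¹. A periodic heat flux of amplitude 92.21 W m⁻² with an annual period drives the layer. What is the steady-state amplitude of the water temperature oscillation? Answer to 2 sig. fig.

Areal heat capacity C = ρ c_p D = 1021 × 4030 × 174.8 = 7.19×10^8 J m⁻² K⁻¹.
Angular frequency ω = 2π / T = 2π / 3.15×10^7 s = 1.99×10^-7 s⁻¹.
√((Cω)² + λ²) = √((143)² + 25.54²) = 146 W/(m²·K).
Amplitude A = F₀ / √((Cω)²+λ²) = 92.21 / 146 = 0.633 K.

0.63 K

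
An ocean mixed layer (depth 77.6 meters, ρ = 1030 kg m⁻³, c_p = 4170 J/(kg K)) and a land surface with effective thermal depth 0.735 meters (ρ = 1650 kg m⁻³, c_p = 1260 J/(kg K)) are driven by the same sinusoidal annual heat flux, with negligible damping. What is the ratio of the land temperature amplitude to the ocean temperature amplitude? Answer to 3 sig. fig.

C_ocean = 1030 × 4170 × 77.6 = 3.33×10^8 J/(m²·K).
C_land = 1650 × 1260 × 0.735 = 1.53×10^6 J/(m²·K).
Undamped amplitude ∝ 1/C, so A_land/A_ocean = C_ocean/C_land = 218.

218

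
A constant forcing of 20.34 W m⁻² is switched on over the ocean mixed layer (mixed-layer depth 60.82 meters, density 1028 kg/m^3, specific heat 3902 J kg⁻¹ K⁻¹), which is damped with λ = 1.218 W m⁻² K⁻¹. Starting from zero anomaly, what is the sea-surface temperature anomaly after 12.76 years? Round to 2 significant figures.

14 K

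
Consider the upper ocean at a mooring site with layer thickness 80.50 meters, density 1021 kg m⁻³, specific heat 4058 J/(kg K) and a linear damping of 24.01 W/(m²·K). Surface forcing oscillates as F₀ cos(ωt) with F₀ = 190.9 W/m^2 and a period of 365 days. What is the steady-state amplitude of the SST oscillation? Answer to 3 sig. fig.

Areal heat capacity C = ρ c_p D = 1021 × 4058 × 80.50 = 3.34×10^8 J/(m^2 K).
Angular frequency ω = 2π / T = 2π / 3.15×10^7 s = 1.99×10^-7 s⁻¹.
√((Cω)² + λ²) = √((66.5)² + 24.01²) = 70.7 W/(m²·K).
Amplitude A = F₀ / √((Cω)²+λ²) = 190.9 / 70.7 = 2.70 K.

2.70 K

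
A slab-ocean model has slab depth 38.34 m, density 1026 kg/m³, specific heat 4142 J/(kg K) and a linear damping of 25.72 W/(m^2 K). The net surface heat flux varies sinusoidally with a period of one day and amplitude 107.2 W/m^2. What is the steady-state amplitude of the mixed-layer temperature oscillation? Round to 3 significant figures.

0.00905 K

Areal heat capacity C = ρ c_p D = 1026 × 4142 × 38.34 = 1.63×10^8 J/(m^2 K).
Angular frequency ω = 2π / T = 2π / 86400 s = 7.27×10^-5 s⁻¹.
√((Cω)² + λ²) = √((11800)² + 25.72²) = 11800 W/(m²·K).
Amplitude A = F₀ / √((Cω)²+λ²) = 107.2 / 11800 = 0.00905 K.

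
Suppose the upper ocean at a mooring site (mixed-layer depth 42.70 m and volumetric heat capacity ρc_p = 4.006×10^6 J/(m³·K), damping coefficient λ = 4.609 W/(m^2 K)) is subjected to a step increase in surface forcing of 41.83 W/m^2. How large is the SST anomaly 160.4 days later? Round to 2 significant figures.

2.8 K

Areal heat capacity C = ρc_p × D = 4.006×10^6 × 42.70 = 1.71×10^8 J/(m²·K).
τ = C / λ = 1.71×10^8 / 4.609 = 3.71×10^7 s.
Equilibrium anomaly ΔT_eq = F / λ = 41.83 / 4.609 = 9.08 K.
t = 160.4 days = 1.39×10^7 s, so t/τ = 0.373.
ΔT(t) = ΔT_eq (1 − e^(−t/τ)) = 9.08 × (1 − e^−0.373) = 2.83 K.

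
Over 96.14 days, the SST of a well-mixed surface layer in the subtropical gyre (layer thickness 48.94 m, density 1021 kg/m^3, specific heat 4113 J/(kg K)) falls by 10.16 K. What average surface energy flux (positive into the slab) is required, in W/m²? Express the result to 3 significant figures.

-251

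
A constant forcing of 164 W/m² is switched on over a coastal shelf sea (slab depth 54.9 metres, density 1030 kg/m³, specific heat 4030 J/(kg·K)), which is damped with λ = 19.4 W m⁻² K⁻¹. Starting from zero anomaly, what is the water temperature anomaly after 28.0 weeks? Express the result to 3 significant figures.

Areal heat capacity C = ρ c_p D = 1030 × 4030 × 54.9 = 2.28×10^8 J/(m^2 K).
τ = C / λ = 2.28×10^8 / 19.4 = 1.17×10^7 s.
Equilibrium anomaly ΔT_eq = F / λ = 164 / 19.4 = 8.45 K.
t = 28.0 weeks = 1.69×10^7 s, so t/τ = 1.44.
ΔT(t) = ΔT_eq (1 − e^(−t/τ)) = 8.45 × (1 − e^−1.44) = 6.45 K.

6.45 K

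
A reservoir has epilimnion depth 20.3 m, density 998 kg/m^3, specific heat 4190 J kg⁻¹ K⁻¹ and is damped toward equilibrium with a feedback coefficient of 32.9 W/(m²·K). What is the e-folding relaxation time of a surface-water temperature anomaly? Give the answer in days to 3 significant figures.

29.9 days

Areal heat capacity C = ρ c_p D = 998 × 4190 × 20.3 = 8.49×10^7 J/(m^2 K).
Relaxation time τ = C / λ = 8.49×10^7 / 32.9 = 2.58×10^6 s.
In days: 2.58×10^6 s / (86400 s/day) = 29.9 days.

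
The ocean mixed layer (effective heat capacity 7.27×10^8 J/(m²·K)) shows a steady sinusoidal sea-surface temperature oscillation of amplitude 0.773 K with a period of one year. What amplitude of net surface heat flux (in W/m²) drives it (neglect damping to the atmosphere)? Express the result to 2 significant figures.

Areal heat capacity C = 7.27×10^8 J/(m²·K) (given).
ω = 2π / 3.15×10^7 s = 1.99×10^-7 s⁻¹.
Cω = 7.27×10^8 × 1.99×10^-7 = 145 W/(m²·K).
F₀ = A × Cω = 0.773 × 145 = 112 W/m².

110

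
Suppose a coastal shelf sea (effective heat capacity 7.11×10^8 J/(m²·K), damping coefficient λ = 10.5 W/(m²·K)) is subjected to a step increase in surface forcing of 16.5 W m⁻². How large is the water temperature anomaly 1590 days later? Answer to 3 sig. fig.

1.36 K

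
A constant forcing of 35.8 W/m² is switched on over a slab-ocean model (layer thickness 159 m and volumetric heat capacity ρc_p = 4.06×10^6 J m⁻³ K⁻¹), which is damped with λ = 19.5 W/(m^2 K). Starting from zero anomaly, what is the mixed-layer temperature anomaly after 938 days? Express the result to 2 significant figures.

1.7 K

Areal heat capacity C = ρc_p × D = 4.06×10^6 × 159 = 6.46×10^8 J/(m²·K).
τ = C / λ = 6.46×10^8 / 19.5 = 3.31×10^7 s.
Equilibrium anomaly ΔT_eq = F / λ = 35.8 / 19.5 = 1.84 K.
t = 938 days = 8.10×10^7 s, so t/τ = 2.45.
ΔT(t) = ΔT_eq (1 − e^(−t/τ)) = 1.84 × (1 − e^−2.45) = 1.68 K.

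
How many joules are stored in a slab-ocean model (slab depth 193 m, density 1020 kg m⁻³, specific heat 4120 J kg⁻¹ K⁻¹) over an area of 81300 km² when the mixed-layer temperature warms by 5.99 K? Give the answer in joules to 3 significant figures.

3.95×10^20 J

Areal heat capacity C = ρ c_p D = 1020 × 4120 × 193 = 8.11×10^8 J/(m²·K).
Heat per unit area: q = C ΔT = 8.11×10^8 × 5.99 = 4.86×10^9 J/m².
Total heat: Q = q × A = 4.86×10^9 × (81300 × 10⁶ m²) = 3.95×10^20 J.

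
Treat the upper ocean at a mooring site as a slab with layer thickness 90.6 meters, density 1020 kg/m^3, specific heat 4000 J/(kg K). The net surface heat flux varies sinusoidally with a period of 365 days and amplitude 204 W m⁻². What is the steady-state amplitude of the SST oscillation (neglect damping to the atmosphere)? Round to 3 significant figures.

Areal heat capacity C = ρ c_p D = 1020 × 4000 × 90.6 = 3.70×10^8 J m⁻² K⁻¹.
Angular frequency ω = 2π / T = 2π / 3.15×10^7 s = 1.99×10^-7 s⁻¹.
Cω = 3.70×10^8 × 1.99×10^-7 = 73.6 W/(m²·K).
Amplitude A = F₀ / (Cω) = 204 / 73.6 = 2.77 K.

2.77 K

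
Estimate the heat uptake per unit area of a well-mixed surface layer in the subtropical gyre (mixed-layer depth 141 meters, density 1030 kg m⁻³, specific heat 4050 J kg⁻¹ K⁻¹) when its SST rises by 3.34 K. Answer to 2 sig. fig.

Areal heat capacity C = ρ c_p D = 1030 × 4050 × 141 = 5.88×10^8 J/(m^2 K).
ΔQ = C ΔT = 5.88×10^8 × 3.34 = 1.96×10^9 J/m².

2.0×10^9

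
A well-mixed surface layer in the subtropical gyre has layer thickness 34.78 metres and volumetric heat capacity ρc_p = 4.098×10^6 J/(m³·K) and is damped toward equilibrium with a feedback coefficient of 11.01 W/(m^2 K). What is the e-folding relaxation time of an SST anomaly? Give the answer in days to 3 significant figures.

150 days

Areal heat capacity C = ρc_p × D = 4.098×10^6 × 34.78 = 1.43×10^8 J/(m^2 K).
Relaxation time τ = C / λ = 1.43×10^8 / 11.01 = 1.29×10^7 s.
In days: 1.29×10^7 s / (86400 s/day) = 150 days.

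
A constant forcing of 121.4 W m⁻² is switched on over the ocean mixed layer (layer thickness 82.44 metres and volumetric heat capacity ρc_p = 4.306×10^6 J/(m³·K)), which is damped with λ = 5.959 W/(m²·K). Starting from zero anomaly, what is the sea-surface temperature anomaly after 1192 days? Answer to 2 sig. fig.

Areal heat capacity C = ρc_p × D = 4.306×10^6 × 82.44 = 3.55×10^8 J m⁻² K⁻¹.
τ = C / λ = 3.55×10^8 / 5.959 = 5.96×10^7 s.
Equilibrium anomaly ΔT_eq = F / λ = 121.4 / 5.959 = 20.4 K.
t = 1192 days = 1.03×10^8 s, so t/τ = 1.73.
ΔT(t) = ΔT_eq (1 − e^(−t/τ)) = 20.4 × (1 − e^−1.73) = 16.8 K.

17 K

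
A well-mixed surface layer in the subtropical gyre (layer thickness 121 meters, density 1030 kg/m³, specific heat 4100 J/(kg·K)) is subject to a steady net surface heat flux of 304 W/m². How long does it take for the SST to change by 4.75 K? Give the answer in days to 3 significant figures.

92.4 days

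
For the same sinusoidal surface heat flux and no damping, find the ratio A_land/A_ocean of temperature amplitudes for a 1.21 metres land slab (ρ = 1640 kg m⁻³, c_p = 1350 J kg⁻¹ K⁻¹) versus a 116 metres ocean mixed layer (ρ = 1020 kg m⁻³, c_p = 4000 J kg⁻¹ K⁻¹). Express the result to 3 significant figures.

177

C_ocean = 1020 × 4000 × 116 = 4.73×10^8 J/(m²·K).
C_land = 1640 × 1350 × 1.21 = 2.68×10^6 J/(m²·K).
Undamped amplitude ∝ 1/C, so A_land/A_ocean = C_ocean/C_land = 177.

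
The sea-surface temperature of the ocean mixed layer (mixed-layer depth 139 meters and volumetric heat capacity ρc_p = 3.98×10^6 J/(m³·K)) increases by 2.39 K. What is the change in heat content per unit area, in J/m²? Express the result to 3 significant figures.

Areal heat capacity C = ρc_p × D = 3.98×10^6 × 139 = 5.53×10^8 J/(m^2 K).
ΔQ = C ΔT = 5.53×10^8 × 2.39 = 1.32×10^9 J/m².

1.32×10^9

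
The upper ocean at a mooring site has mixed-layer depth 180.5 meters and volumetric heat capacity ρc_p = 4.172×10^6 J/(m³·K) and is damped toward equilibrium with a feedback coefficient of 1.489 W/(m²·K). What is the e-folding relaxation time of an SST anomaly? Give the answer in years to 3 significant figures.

Areal heat capacity C = ρc_p × D = 4.172×10^6 × 180.5 = 7.53×10^8 J/(m²·K).
Relaxation time τ = C / λ = 7.53×10^8 / 1.489 = 5.06×10^8 s.
In years: 5.06×10^8 s / (3.156×10^7 s/year) = 16.0 years.

16.0 years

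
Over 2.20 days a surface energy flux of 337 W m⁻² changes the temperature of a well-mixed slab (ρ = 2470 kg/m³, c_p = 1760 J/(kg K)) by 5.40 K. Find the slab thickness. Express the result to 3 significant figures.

2.73 m

Heat input Q = F Δt = 337 × 1.90×10^5 s = 6.41×10^7 J/m².
Required areal heat capacity C = Q / ΔT = 1.19×10^7 J/(m²·K).
Depth D = C / (ρ c_p) = 1.19×10^7 / (2470 × 1760) = 2.73 m.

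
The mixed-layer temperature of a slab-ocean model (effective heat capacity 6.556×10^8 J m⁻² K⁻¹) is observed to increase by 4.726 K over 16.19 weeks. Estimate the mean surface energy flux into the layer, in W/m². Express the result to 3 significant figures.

Areal heat capacity C = 6.556×10^8 J m⁻² K⁻¹ (given).
Required heat per unit area: Q = C ΔT = 6.56×10^8 × 4.726 = 3.10×10^9 J/m².
Flux F = Q / Δt = 3.10×10^9 / 9.79×10^6 s = 316 W/m².

316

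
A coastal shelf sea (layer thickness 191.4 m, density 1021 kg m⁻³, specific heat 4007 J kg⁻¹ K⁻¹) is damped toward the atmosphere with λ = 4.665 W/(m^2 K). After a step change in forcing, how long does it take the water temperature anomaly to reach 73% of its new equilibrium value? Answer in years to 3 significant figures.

Areal heat capacity C = ρ c_p D = 1021 × 4007 × 191.4 = 7.83×10^8 J m⁻² K⁻¹.
τ = C / λ = 7.83×10^8 / 4.665 = 1.68×10^8 s.
Fraction reached: 1 − e^(−t/τ) = 0.73 ⇒ t = −τ ln(1 − 0.73) = τ × 1.31.
t = 2.20×10^8 s = 6.96 years.

6.96 years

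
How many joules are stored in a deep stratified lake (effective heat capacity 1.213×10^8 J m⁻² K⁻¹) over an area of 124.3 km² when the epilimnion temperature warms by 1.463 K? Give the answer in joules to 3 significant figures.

2.21×10^16 J

Areal heat capacity C = 1.213×10^8 J m⁻² K⁻¹ (given).
Heat per unit area: q = C ΔT = 1.21×10^8 × 1.463 = 1.77×10^8 J/m².
Total heat: Q = q × A = 1.77×10^8 × (124.3 × 10⁶ m²) = 2.21×10^16 J.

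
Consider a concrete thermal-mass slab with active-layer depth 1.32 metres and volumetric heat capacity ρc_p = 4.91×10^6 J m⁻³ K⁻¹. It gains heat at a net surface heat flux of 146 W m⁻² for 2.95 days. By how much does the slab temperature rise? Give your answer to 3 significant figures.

Areal heat capacity C = ρc_p × D = 4.91×10^6 × 1.32 = 6.48×10^6 J/(m²·K).
Net heat input Q = F Δt = 146 × (2.95 days × 86400 s/day) = 3.72×10^7 J/m².
ΔT = Q / C = 3.72×10^7 / 6.48×10^6 = 5.74 K.

5.74 K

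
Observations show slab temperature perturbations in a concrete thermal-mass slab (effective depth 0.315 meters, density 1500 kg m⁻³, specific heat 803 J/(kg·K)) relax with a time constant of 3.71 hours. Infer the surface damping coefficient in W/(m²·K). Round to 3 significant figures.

28.4

Areal heat capacity C = ρ c_p D = 1500 × 803 × 0.315 = 3.79×10^5 J/(m^2 K).
τ = 3.71 hours = 13400 s.
λ = C / τ = 3.79×10^5 / 13400 = 28.4 W/(m²·K).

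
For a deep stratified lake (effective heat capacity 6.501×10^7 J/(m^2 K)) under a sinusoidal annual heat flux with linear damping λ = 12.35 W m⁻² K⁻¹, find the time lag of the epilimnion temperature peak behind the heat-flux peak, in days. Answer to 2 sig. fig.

Areal heat capacity C = 6.501×10^7 J/(m^2 K) (given).
ω = 2π / 3.15×10^7 s = 1.99×10^-7 s⁻¹.
Phase lag φ = arctan(Cω/λ) = arctan(13.0/12.35) = 0.809 rad.
Time lag = φ / ω = 0.809 / 1.99×10^-7 = 4.06×10^6 s = 47.0 days.

47 days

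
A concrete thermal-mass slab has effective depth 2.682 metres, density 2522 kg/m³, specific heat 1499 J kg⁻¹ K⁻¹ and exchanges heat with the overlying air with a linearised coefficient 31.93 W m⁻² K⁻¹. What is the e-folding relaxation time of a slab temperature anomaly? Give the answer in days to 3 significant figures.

3.68 days

Areal heat capacity C = ρ c_p D = 2522 × 1499 × 2.682 = 1.01×10^7 J/(m^2 K).
Relaxation time τ = C / λ = 1.01×10^7 / 31.93 = 3.18×10^5 s.
In days: 3.18×10^5 s / (86400 s/day) = 3.68 days.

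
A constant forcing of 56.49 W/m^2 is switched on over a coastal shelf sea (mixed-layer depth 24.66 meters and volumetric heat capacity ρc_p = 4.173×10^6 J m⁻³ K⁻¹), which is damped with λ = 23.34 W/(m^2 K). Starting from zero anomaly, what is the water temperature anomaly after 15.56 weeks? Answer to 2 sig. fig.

Areal heat capacity C = ρc_p × D = 4.173×10^6 × 24.66 = 1.03×10^8 J/(m^2 K).
τ = C / λ = 1.03×10^8 / 23.34 = 4.41×10^6 s.
Equilibrium anomaly ΔT_eq = F / λ = 56.49 / 23.34 = 2.42 K.
t = 15.56 weeks = 9.41×10^6 s, so t/τ = 2.13.
ΔT(t) = ΔT_eq (1 − e^(−t/τ)) = 2.42 × (1 − e^−2.13) = 2.13 K.

2.1 K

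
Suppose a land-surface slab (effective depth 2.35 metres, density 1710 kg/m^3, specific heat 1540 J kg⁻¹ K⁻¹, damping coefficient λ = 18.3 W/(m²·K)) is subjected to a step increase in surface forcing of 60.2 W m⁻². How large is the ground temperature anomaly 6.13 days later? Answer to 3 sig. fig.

2.60 K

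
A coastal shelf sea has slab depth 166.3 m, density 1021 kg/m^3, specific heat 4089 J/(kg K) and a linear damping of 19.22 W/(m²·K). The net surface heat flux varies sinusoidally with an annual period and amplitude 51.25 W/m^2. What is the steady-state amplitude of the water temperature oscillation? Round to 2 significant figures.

Areal heat capacity C = ρ c_p D = 1021 × 4089 × 166.3 = 6.94×10^8 J/(m^2 K).
Angular frequency ω = 2π / T = 2π / 3.15×10^7 s = 1.99×10^-7 s⁻¹.
√((Cω)² + λ²) = √((138)² + 19.22²) = 140 W/(m²·K).
Amplitude A = F₀ / √((Cω)²+λ²) = 51.25 / 140 = 0.367 K.

0.37 K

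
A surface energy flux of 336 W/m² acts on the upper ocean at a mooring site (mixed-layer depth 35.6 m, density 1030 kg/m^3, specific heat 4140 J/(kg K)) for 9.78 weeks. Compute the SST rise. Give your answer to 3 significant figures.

Areal heat capacity C = ρ c_p D = 1030 × 4140 × 35.6 = 1.52×10^8 J/(m²·K).
Net heat input Q = F Δt = 336 × (9.78 weeks × 6.048×10^5 s/week) = 1.99×10^9 J/m².
ΔT = Q / C = 1.99×10^9 / 1.52×10^8 = 13.1 K.

13.1 K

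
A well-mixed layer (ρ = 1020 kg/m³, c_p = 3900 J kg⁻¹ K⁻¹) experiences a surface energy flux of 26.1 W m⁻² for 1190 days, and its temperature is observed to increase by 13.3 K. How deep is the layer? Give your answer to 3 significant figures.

Heat input Q = F Δt = 26.1 × 1.03×10^8 s = 2.68×10^9 J/m².
Required areal heat capacity C = Q / ΔT = 2.02×10^8 J/(m²·K).
Depth D = C / (ρ c_p) = 2.02×10^8 / (1020 × 3900) = 50.7 m.

50.7 m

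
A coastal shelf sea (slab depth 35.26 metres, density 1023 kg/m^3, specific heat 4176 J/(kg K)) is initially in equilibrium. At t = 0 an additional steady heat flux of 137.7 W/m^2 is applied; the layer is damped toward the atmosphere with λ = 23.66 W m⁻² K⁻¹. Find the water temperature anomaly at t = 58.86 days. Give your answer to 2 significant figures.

3.2 K

Areal heat capacity C = ρ c_p D = 1023 × 4176 × 35.26 = 1.51×10^8 J m⁻² K⁻¹.
τ = C / λ = 1.51×10^8 / 23.66 = 6.37×10^6 s.
Equilibrium anomaly ΔT_eq = F / λ = 137.7 / 23.66 = 5.82 K.
t = 58.86 days = 5.09×10^6 s, so t/τ = 0.799.
ΔT(t) = ΔT_eq (1 − e^(−t/τ)) = 5.82 × (1 − e^−0.799) = 3.20 K.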